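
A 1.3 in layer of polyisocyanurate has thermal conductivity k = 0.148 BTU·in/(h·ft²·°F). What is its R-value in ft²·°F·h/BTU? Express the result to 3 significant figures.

R = L/k = 1.3/0.148 = 8.784 ft²·°F·h/BTU

8.78 ft²·°F·h/BTU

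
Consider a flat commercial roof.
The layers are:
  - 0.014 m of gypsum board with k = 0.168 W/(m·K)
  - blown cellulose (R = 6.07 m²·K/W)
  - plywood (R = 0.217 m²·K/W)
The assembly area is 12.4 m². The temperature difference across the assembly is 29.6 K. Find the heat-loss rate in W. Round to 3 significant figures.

0.014/0.168 = 0.08333
R_total = 0.08333 + 6.07 + 0.217 = 6.37 m²·K/W
Q = A·ΔT/R = 12.4 × 29.6 / 6.37 = 57.62 W

57.6 W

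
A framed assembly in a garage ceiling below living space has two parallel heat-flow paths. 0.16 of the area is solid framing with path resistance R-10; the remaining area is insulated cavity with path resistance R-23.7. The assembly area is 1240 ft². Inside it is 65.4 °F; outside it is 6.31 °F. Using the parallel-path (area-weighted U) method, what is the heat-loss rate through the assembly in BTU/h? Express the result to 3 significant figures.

3770 BTU/h

U_eff = 0.84/23.7 + 0.16/10 = 0.03544 + 0.016 = 0.05144
R_eff = 1/U_eff = 19.44 ft²·°F·h/BTU
Q = 1240 × (65.4 − 6.31) / 19.44 = 3769 BTU/h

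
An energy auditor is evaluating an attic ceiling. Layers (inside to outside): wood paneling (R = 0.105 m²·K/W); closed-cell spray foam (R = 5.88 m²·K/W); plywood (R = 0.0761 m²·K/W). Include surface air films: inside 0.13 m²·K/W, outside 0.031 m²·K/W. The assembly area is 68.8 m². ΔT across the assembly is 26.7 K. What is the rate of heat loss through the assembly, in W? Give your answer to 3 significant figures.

R_total = 0.13 + 0.105 + 5.88 + 0.0761 + 0.031 = 6.222 m²·K/W
Q = A·ΔT/R = 68.8 × 26.7 / 6.222 = 295.2 W

295 W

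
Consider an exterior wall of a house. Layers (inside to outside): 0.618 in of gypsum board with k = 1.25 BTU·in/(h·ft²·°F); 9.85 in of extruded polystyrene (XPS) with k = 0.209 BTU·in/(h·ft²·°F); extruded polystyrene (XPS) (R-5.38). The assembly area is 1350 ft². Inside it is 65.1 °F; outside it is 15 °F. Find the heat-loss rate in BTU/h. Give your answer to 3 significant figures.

1280 BTU/h

0.618/1.25 = 0.4944
9.85/0.209 = 47.13
R_total = 0.4944 + 47.13 + 5.38 = 53 ft²·°F·h/BTU
Q = A·ΔT/R = 1350 × (65.1 − 15) / 53 = 1276 BTU/h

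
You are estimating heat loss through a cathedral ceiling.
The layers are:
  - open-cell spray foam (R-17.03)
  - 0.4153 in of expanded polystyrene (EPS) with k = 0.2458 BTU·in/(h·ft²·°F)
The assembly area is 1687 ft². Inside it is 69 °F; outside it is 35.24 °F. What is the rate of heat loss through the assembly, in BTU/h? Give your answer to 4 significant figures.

3042 BTU/h

0.4153/0.2458 = 1.6896
R_total = 17.03 + 1.6896 = 18.72 ft²·°F·h/BTU
Q = A·ΔT/R = 1687 × (69 − 35.24) / 18.72 = 3042.4 BTU/h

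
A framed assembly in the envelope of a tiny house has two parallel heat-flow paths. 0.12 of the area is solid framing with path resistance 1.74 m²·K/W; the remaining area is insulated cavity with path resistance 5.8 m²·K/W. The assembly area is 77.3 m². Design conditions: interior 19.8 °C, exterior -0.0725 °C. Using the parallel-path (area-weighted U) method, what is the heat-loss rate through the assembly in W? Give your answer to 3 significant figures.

339 W

U_eff = 0.88/5.8 + 0.12/1.74 = 0.1517 + 0.06897 = 0.2207
R_eff = 1/U_eff = 4.531 m²·K/W
Q = 77.3 × (19.8 − (-0.0725)) / 4.531 = 339 W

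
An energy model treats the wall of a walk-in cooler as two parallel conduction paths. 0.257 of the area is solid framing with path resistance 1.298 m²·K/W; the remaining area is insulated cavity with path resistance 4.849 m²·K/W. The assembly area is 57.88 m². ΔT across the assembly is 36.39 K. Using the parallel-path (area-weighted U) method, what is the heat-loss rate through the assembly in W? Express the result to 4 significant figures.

739.8 W

U_eff = 0.743/4.849 + 0.257/1.298 = 0.15323 + 0.198 = 0.35122
R_eff = 1/U_eff = 2.8472 m²·K/W
Q = 57.88 × 36.39 / 2.8472 = 739.77 W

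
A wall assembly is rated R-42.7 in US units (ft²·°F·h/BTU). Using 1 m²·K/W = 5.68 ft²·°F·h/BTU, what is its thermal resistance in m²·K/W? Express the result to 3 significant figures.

R_SI = 42.7/5.68 = 7.518

7.52 m²·K/W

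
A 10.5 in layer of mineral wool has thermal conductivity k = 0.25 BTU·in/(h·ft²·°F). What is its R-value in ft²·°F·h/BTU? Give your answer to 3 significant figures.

R = L/k = 10.5/0.25 = 42 ft²·°F·h/BTU

42.0 ft²·°F·h/BTU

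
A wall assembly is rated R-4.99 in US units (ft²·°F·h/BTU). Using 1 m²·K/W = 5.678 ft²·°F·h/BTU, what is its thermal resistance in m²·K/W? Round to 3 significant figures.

R_SI = 4.99/5.678 = 0.8788

0.879 m²·K/W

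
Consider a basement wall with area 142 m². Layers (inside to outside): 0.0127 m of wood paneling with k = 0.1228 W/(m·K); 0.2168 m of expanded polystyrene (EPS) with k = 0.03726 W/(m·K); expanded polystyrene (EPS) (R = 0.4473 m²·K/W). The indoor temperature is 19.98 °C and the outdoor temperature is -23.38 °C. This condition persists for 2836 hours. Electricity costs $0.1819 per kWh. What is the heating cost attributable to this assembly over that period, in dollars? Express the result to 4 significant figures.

498.7 dollars

0.0127/0.1228 = 0.10342
0.2168/0.03726 = 5.8186
R_total = 0.10342 + 5.8186 + 0.4473 = 6.3693 m²·K/W
Q = 142 × (19.98 − (-23.38)) / 6.3693 = 966.69 W
E = 966.69 W × 2836 h / 1000 = 2741.5 kWh
Cost = 2741.5 × 0.1819 = $498.68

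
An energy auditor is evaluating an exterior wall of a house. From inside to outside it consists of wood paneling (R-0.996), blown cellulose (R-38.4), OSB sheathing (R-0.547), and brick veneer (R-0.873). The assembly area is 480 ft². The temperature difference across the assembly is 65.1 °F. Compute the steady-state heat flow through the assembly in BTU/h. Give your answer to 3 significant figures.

766 BTU/h

R_total = 0.996 + 38.4 + 0.547 + 0.873 = 40.82 ft²·°F·h/BTU
Q = A·ΔT/R = 480 × 65.1 / 40.82 = 765.6 BTU/h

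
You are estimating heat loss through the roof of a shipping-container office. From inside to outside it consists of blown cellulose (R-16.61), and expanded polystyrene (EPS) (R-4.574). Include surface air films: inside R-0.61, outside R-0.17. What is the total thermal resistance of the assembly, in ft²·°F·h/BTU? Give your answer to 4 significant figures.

21.96 ft²·°F·h/BTU

R_total = 0.61 + 16.61 + 4.574 + 0.17 = 21.964 ft²·°F·h/BTU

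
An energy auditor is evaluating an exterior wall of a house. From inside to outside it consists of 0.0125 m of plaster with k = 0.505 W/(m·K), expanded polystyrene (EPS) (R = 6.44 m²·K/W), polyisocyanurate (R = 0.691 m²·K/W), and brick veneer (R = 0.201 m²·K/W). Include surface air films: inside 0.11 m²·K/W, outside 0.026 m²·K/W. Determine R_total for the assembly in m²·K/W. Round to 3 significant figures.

0.0125/0.505 = 0.02475
R_total = 0.11 + 0.02475 + 6.44 + 0.691 + 0.201 + 0.026 = 7.493 m²·K/W

7.49 m²·K/W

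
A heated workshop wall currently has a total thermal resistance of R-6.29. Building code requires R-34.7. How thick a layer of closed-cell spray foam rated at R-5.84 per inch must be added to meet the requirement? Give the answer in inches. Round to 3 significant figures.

ΔR = 34.7 − 6.29 = 28.41 ft²·°F·h/BTU
L = ΔR / (R/in) = 28.41/5.84 = 4.865 in

4.86 in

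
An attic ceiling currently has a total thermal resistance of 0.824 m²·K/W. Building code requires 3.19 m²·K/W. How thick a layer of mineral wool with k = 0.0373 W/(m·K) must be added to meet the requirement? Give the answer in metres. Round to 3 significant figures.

ΔR = 3.19 − 0.824 = 2.366 m²·K/W
L = ΔR × k = 2.366 × 0.0373 = 0.08825 m

0.0883 m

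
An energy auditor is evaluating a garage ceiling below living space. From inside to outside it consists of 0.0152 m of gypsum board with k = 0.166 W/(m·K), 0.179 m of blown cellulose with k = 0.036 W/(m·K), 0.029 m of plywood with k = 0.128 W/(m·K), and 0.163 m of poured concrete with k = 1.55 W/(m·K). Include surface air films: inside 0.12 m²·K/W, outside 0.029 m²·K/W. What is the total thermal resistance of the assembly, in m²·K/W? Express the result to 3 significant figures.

5.54 m²·K/W

0.0152/0.166 = 0.09157
0.179/0.036 = 4.972
0.029/0.128 = 0.2266
0.163/1.55 = 0.1052
R_total = 0.12 + 0.09157 + 4.972 + 0.2266 + 0.1052 + 0.029 = 5.545 m²·K/W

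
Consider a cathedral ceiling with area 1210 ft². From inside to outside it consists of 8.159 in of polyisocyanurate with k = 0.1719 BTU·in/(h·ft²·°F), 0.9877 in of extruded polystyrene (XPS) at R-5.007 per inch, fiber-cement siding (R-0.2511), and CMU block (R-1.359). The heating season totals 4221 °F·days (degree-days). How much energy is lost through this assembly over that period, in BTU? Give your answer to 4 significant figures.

2269000 BTU

8.159/0.1719 = 47.464
0.9877 × 5.007 = 4.9454
R_total = 47.464 + 4.9454 + 0.2511 + 1.359 = 54.019 ft²·°F·h/BTU
E = A × HDD × 24 / R = 1210 × 4221 × 24 / 54.019 = 2269200 BTU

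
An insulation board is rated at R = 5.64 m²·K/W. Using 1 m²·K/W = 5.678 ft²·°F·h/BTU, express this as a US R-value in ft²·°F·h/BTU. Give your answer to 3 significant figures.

R_US = 5.64 × 5.678 = 32.02

32.0 ft²·°F·h/BTU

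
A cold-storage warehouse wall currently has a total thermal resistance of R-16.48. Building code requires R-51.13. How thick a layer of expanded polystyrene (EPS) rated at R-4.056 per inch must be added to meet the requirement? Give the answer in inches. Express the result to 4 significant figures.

8.543 in

ΔR = 51.13 − 16.48 = 34.65 ft²·°F·h/BTU
L = ΔR / (R/in) = 34.65/4.056 = 8.5429 in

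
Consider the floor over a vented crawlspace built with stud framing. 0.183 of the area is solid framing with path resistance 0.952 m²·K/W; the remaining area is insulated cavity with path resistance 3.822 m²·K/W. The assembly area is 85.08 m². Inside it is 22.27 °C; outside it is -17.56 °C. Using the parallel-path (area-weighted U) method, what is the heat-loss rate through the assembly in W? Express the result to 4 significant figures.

U_eff = 0.817/3.822 + 0.183/0.952 = 0.21376 + 0.19223 = 0.40599
R_eff = 1/U_eff = 2.4631 m²·K/W
Q = 85.08 × (22.27 − (-17.56)) / 2.4631 = 1375.8 W

1376 W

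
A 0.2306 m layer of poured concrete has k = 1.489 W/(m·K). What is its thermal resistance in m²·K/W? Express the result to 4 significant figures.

R = L/k = 0.2306/1.489 = 0.15487 m²·K/W

0.1549 m²·K/W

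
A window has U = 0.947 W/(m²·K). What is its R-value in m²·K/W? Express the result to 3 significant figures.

1.06 m²·K/W

R = 1/U = 1/0.947 = 1.056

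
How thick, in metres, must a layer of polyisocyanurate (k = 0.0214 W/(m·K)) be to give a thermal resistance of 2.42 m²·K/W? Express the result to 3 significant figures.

L = R·k = 2.42 × 0.0214 = 0.05179 m

0.0518 m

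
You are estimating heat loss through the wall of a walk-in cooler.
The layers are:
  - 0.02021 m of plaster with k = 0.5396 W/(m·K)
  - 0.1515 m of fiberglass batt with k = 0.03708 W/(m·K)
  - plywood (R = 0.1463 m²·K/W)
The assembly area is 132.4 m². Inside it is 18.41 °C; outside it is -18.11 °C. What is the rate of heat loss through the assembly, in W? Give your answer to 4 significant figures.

0.02021/0.5396 = 0.037454
0.1515/0.03708 = 4.0858
R_total = 0.037454 + 4.0858 + 0.1463 = 4.2695 m²·K/W
Q = A·ΔT/R = 132.4 × (18.41 − (-18.11)) / 4.2695 = 1132.5 W

1133 W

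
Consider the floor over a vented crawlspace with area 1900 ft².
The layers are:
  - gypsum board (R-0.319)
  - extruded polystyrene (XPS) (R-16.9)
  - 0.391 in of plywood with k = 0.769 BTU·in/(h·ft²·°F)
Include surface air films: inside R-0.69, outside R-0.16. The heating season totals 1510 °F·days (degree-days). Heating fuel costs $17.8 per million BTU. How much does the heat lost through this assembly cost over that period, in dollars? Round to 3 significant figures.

0.391/0.769 = 0.5085
R_total = 0.69 + 0.319 + 16.9 + 0.5085 + 0.16 = 18.58 ft²·°F·h/BTU
E = A × HDD × 24 / R = 1900 × 1510 × 24 / 18.58 = 3706000 BTU
Cost = 3706000/10⁶ × 17.8 = $65.97

66.0 dollars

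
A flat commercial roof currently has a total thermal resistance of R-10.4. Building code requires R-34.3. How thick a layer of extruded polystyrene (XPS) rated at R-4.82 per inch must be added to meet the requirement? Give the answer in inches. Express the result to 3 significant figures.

4.96 in

ΔR = 34.3 − 10.4 = 23.9 ft²·°F·h/BTU
L = ΔR / (R/in) = 23.9/4.82 = 4.959 in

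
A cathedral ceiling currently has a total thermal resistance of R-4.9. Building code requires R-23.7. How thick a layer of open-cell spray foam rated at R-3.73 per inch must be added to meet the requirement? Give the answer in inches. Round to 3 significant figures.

5.04 in

ΔR = 23.7 − 4.9 = 18.8 ft²·°F·h/BTU
L = ΔR / (R/in) = 18.8/3.73 = 5.04 in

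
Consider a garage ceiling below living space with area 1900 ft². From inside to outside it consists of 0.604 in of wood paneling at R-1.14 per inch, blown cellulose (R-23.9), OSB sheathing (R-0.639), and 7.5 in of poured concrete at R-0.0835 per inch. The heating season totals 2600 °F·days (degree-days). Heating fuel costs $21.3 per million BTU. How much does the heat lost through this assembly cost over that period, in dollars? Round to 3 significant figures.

0.604 × 1.14 = 0.6886
7.5 × 0.0835 = 0.6263
R_total = 0.6886 + 23.9 + 0.639 + 0.6263 = 25.85 ft²·°F·h/BTU
E = A × HDD × 24 / R = 1900 × 2600 × 24 / 25.85 = 4586000 BTU
Cost = 4586000/10⁶ × 21.3 = $97.68

97.7 dollars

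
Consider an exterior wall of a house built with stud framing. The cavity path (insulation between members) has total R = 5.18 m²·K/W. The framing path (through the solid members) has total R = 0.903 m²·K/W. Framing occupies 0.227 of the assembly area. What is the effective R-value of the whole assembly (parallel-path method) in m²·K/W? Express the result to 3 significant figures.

2.50 m²·K/W

U_eff = 0.773/5.18 + 0.227/0.903 = 0.1492 + 0.2514 = 0.4006
R_eff = 1/U_eff = 2.496 m²·K/W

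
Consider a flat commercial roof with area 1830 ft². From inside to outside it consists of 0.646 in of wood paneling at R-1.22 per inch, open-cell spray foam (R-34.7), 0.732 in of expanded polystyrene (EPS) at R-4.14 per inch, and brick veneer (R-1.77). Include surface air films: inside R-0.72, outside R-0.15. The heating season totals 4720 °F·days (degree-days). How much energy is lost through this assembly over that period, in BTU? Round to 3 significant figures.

5040000 BTU

0.646 × 1.22 = 0.7881
0.732 × 4.14 = 3.03
R_total = 0.72 + 0.7881 + 34.7 + 3.03 + 1.77 + 0.15 = 41.16 ft²·°F·h/BTU
E = A × HDD × 24 / R = 1830 × 4720 × 24 / 41.16 = 5037000 BTU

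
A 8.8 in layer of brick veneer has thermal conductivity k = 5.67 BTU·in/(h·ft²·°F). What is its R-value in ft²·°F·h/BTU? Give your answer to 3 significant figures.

1.55 ft²·°F·h/BTU

R = L/k = 8.8/5.67 = 1.552 ft²·°F·h/BTU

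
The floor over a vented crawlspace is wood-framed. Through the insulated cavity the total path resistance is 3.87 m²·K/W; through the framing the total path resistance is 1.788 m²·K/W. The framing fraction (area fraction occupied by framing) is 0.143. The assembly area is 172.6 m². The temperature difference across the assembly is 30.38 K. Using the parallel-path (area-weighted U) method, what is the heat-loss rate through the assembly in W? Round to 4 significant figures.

1581 W

U_eff = 0.857/3.87 + 0.143/1.788 = 0.22145 + 0.079978 = 0.30142
R_eff = 1/U_eff = 3.3176 m²·K/W
Q = 172.6 × 30.38 / 3.3176 = 1580.5 W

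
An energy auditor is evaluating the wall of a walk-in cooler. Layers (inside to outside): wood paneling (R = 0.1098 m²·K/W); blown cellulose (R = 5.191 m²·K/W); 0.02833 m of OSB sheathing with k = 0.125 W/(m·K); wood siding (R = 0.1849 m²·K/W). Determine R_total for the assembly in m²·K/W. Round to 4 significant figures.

0.02833/0.125 = 0.22664
R_total = 0.1098 + 5.191 + 0.22664 + 0.1849 = 5.7123 m²·K/W

5.712 m²·K/W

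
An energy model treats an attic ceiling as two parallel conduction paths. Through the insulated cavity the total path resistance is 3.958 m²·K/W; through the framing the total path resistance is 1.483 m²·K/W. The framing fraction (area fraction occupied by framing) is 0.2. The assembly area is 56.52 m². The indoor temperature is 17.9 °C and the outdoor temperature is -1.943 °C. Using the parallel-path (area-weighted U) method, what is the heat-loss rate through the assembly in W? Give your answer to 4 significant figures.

U_eff = 0.8/3.958 + 0.2/1.483 = 0.20212 + 0.13486 = 0.33698
R_eff = 1/U_eff = 2.9675 m²·K/W
Q = 56.52 × (17.9 − (-1.943)) / 2.9675 = 377.94 W

377.9 W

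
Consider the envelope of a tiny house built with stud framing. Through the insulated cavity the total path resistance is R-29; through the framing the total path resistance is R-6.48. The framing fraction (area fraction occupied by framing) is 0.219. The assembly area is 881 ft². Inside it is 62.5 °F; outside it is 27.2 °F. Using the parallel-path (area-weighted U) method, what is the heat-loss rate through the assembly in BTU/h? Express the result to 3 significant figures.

1890 BTU/h

U_eff = 0.781/29 + 0.219/6.48 = 0.02693 + 0.0338 = 0.06073
R_eff = 1/U_eff = 16.47 ft²·°F·h/BTU
Q = 881 × (62.5 − 27.2) / 16.47 = 1889 BTU/h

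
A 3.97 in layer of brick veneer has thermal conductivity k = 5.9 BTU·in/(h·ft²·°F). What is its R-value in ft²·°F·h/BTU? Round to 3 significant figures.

R = L/k = 3.97/5.9 = 0.6729 ft²·°F·h/BTU

0.673 ft²·°F·h/BTU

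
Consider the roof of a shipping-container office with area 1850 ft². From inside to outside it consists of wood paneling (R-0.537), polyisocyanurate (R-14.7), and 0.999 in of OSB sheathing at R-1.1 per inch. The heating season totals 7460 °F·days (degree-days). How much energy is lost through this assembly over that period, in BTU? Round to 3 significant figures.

20300000 BTU

0.999 × 1.1 = 1.099
R_total = 0.537 + 14.7 + 1.099 = 16.34 ft²·°F·h/BTU
E = A × HDD × 24 / R = 1850 × 7460 × 24 / 16.34 = 20280000 BTU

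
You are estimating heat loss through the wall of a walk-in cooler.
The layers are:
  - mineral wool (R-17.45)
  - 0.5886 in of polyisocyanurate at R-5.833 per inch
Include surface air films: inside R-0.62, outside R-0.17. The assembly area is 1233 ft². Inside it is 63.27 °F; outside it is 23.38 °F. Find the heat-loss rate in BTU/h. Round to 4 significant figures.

2269 BTU/h

0.5886 × 5.833 = 3.4333
R_total = 0.62 + 17.45 + 3.4333 + 0.17 = 21.673 ft²·°F·h/BTU
Q = A·ΔT/R = 1233 × (63.27 − 23.38) / 21.673 = 2269.4 BTU/h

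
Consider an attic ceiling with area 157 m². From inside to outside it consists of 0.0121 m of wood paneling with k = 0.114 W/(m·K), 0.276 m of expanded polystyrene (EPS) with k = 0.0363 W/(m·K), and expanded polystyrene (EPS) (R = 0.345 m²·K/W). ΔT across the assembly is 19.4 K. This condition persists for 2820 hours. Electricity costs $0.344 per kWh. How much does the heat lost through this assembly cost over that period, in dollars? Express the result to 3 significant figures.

367 dollars

0.0121/0.114 = 0.1061
0.276/0.0363 = 7.603
R_total = 0.1061 + 7.603 + 0.345 = 8.054 m²·K/W
Q = 157 × 19.4 / 8.054 = 378.2 W
E = 378.2 W × 2820 h / 1000 = 1066 kWh
Cost = 1066 × 0.344 = $366.8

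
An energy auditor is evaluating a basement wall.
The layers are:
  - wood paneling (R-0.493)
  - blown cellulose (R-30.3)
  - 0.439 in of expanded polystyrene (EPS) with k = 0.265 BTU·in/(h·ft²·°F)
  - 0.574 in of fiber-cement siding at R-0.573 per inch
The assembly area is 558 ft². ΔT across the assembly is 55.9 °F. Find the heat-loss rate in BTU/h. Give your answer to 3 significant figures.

0.439/0.265 = 1.657
0.574 × 0.573 = 0.3289
R_total = 0.493 + 30.3 + 1.657 + 0.3289 = 32.78 ft²·°F·h/BTU
Q = A·ΔT/R = 558 × 55.9 / 32.78 = 951.6 BTU/h

952 BTU/h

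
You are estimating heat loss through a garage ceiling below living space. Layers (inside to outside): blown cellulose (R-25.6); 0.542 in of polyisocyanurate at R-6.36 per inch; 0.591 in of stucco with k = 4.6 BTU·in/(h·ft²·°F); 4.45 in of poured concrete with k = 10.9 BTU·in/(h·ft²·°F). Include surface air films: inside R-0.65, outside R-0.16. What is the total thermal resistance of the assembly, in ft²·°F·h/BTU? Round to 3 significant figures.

30.4 ft²·°F·h/BTU

0.542 × 6.36 = 3.447
0.591/4.6 = 0.1285
4.45/10.9 = 0.4083
R_total = 0.65 + 25.6 + 3.447 + 0.1285 + 0.4083 + 0.16 = 30.39 ft²·°F·h/BTU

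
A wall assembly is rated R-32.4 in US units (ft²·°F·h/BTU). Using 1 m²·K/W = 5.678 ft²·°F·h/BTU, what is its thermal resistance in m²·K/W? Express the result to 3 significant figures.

R_SI = 32.4/5.678 = 5.706

5.71 m²·K/W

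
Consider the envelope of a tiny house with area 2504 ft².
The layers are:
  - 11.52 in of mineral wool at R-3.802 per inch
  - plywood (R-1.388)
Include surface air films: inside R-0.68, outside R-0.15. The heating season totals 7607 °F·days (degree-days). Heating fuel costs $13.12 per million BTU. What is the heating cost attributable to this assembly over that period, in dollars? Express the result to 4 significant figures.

11.52 × 3.802 = 43.799
R_total = 0.68 + 43.799 + 1.388 + 0.15 = 46.017 ft²·°F·h/BTU
E = A × HDD × 24 / R = 2504 × 7607 × 24 / 46.017 = 9934400 BTU
Cost = 9934400/10⁶ × 13.12 = $130.34

130.3 dollars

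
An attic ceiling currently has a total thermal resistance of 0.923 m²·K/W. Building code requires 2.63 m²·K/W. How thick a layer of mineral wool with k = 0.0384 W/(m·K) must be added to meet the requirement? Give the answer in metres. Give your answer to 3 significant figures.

0.0655 m

ΔR = 2.63 − 0.923 = 1.707 m²·K/W
L = ΔR × k = 1.707 × 0.0384 = 0.06555 m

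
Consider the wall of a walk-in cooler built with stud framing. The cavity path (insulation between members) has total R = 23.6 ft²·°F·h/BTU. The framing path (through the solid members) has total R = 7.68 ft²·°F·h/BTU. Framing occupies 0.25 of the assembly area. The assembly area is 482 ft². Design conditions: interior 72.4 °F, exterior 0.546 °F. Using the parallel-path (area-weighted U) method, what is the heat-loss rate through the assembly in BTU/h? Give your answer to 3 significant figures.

U_eff = 0.75/23.6 + 0.25/7.68 = 0.03178 + 0.03255 = 0.06433
R_eff = 1/U_eff = 15.54 ft²·°F·h/BTU
Q = 482 × (72.4 − 0.546) / 15.54 = 2228 BTU/h

2230 BTU/h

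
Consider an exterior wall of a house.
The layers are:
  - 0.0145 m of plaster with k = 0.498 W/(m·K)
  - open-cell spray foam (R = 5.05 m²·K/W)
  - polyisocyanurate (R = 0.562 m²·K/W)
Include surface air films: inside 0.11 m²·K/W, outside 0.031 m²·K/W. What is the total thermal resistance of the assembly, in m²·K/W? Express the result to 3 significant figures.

0.0145/0.498 = 0.02912
R_total = 0.11 + 0.02912 + 5.05 + 0.562 + 0.031 = 5.782 m²·K/W

5.78 m²·K/W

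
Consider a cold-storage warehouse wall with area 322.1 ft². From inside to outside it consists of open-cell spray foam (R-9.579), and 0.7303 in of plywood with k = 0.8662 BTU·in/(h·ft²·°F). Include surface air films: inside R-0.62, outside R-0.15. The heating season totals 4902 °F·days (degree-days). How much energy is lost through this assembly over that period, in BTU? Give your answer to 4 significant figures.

3386000 BTU

0.7303/0.8662 = 0.84311
R_total = 0.62 + 9.579 + 0.84311 + 0.15 = 11.192 ft²·°F·h/BTU
E = A × HDD × 24 / R = 322.1 × 4902 × 24 / 11.192 = 3385800 BTU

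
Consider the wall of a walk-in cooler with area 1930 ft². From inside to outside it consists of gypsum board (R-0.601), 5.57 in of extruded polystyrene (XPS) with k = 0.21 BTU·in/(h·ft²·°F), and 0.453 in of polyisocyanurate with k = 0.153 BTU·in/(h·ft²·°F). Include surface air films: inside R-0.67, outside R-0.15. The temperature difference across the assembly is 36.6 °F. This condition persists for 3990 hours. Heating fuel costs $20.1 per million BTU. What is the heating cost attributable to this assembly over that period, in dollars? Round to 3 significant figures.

183 dollars

5.57/0.21 = 26.52
0.453/0.153 = 2.961
R_total = 0.67 + 0.601 + 26.52 + 2.961 + 0.15 = 30.91 ft²·°F·h/BTU
Q = 1930 × 36.6 / 30.91 = 2286 BTU/h
E = 2286 × 3990 = 9120000 BTU
Cost = 9120000/10⁶ × 20.1 = $183.3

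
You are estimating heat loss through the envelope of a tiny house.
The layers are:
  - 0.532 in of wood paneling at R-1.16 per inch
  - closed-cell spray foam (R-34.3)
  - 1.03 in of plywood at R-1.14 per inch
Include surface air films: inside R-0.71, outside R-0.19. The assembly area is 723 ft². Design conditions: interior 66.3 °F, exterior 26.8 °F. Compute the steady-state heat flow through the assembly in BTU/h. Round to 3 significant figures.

0.532 × 1.16 = 0.6171
1.03 × 1.14 = 1.174
R_total = 0.71 + 0.6171 + 34.3 + 1.174 + 0.19 = 36.99 ft²·°F·h/BTU
Q = A·ΔT/R = 723 × (66.3 − 26.8) / 36.99 = 772 BTU/h

772 BTU/h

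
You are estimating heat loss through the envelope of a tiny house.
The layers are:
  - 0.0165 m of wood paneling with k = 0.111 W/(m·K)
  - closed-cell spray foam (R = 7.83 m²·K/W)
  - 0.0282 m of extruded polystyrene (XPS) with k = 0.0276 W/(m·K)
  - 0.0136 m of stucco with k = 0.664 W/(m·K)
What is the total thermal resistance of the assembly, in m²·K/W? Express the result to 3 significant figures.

0.0165/0.111 = 0.1486
0.0282/0.0276 = 1.022
0.0136/0.664 = 0.02048
R_total = 0.1486 + 7.83 + 1.022 + 0.02048 = 9.021 m²·K/W

9.02 m²·K/W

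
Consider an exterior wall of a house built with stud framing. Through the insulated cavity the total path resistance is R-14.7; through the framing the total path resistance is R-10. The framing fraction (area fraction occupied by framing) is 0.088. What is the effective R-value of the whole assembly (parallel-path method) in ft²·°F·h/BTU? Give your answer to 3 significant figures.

U_eff = 0.912/14.7 + 0.088/10 = 0.06204 + 0.0088 = 0.07084
R_eff = 1/U_eff = 14.12 ft²·°F·h/BTU

14.1 ft²·°F·h/BTU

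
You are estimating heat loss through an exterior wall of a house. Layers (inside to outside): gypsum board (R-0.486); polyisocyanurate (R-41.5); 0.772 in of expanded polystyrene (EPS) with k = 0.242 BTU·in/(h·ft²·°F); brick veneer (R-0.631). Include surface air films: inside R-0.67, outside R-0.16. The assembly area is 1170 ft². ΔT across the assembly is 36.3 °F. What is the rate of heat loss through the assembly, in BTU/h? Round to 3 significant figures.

911 BTU/h

0.772/0.242 = 3.19
R_total = 0.67 + 0.486 + 41.5 + 3.19 + 0.631 + 0.16 = 46.64 ft²·°F·h/BTU
Q = A·ΔT/R = 1170 × 36.3 / 46.64 = 910.7 BTU/h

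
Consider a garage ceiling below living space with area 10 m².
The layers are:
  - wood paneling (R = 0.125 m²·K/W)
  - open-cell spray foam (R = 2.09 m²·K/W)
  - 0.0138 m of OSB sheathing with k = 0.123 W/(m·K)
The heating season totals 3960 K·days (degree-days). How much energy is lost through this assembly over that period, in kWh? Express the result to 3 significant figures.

408 kWh

0.0138/0.123 = 0.1122
R_total = 0.125 + 2.09 + 0.1122 = 2.327 m²·K/W
E = A × HDD × 24 / R / 1000 = 10 × 3960 × 24 / 2.327 / 1000 = 408.4 kWh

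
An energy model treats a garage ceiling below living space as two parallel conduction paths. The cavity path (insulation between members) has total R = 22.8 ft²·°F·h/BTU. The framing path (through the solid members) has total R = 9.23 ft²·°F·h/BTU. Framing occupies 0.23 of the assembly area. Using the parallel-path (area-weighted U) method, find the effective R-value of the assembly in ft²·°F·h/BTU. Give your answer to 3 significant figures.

U_eff = 0.77/22.8 + 0.23/9.23 = 0.03377 + 0.02492 = 0.05869
R_eff = 1/U_eff = 17.04 ft²·°F·h/BTU

17.0 ft²·°F·h/BTU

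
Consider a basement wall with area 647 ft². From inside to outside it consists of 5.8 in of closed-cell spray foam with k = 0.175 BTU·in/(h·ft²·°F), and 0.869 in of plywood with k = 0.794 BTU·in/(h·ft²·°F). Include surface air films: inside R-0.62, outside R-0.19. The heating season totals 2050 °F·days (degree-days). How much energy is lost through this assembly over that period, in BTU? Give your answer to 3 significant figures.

5.8/0.175 = 33.14
0.869/0.794 = 1.094
R_total = 0.62 + 33.14 + 1.094 + 0.19 = 35.05 ft²·°F·h/BTU
E = A × HDD × 24 / R = 647 × 2050 × 24 / 35.05 = 908300 BTU

908000 BTU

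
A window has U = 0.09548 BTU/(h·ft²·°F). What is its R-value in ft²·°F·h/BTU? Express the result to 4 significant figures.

10.47 ft²·°F·h/BTU

R = 1/U = 1/0.09548 = 10.473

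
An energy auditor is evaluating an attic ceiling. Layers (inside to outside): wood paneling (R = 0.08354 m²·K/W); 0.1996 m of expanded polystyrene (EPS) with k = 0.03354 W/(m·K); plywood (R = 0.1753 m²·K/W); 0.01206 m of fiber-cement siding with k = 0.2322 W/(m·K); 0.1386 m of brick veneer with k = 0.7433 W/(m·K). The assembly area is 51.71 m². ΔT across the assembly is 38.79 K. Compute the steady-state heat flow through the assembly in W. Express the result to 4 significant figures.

311.1 W

0.1996/0.03354 = 5.9511
0.01206/0.2322 = 0.051938
0.1386/0.7433 = 0.18647
R_total = 0.08354 + 5.9511 + 0.1753 + 0.051938 + 0.18647 = 6.4483 m²·K/W
Q = A·ΔT/R = 51.71 × 38.79 / 6.4483 = 311.06 W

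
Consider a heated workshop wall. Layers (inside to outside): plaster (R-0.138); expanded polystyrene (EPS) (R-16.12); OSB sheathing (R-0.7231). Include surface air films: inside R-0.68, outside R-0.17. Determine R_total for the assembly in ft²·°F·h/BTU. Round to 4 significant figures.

17.83 ft²·°F·h/BTU

R_total = 0.68 + 0.138 + 16.12 + 0.7231 + 0.17 = 17.831 ft²·°F·h/BTU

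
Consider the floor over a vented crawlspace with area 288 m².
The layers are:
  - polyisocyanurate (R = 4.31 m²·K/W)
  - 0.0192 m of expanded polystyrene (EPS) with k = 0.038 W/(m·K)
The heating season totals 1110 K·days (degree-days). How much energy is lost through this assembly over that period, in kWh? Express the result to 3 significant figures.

0.0192/0.038 = 0.5053
R_total = 4.31 + 0.5053 = 4.815 m²·K/W
E = A × HDD × 24 / R / 1000 = 288 × 1110 × 24 / 4.815 / 1000 = 1593 kWh

1590 kWh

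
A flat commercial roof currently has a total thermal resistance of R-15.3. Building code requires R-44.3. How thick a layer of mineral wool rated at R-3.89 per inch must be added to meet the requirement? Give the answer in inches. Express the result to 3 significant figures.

ΔR = 44.3 − 15.3 = 29 ft²·°F·h/BTU
L = ΔR / (R/in) = 29/3.89 = 7.455 in

7.46 in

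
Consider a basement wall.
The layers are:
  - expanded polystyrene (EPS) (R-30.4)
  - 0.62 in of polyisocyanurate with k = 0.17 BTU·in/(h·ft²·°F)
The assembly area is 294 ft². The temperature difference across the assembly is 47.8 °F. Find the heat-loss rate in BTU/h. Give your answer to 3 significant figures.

0.62/0.17 = 3.647
R_total = 30.4 + 3.647 = 34.05 ft²·°F·h/BTU
Q = A·ΔT/R = 294 × 47.8 / 34.05 = 412.8 BTU/h

413 BTU/h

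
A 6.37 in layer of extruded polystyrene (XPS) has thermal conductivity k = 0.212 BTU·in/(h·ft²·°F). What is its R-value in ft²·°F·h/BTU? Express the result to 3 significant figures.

R = L/k = 6.37/0.212 = 30.05 ft²·°F·h/BTU

30.0 ft²·°F·h/BTU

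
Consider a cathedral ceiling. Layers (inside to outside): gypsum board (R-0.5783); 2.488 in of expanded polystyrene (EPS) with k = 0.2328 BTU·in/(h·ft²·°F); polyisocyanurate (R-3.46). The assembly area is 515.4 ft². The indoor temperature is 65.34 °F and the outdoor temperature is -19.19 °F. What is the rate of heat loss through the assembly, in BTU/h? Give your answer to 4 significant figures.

2959 BTU/h

2.488/0.2328 = 10.687
R_total = 0.5783 + 10.687 + 3.46 = 14.726 ft²·°F·h/BTU
Q = A·ΔT/R = 515.4 × (65.34 − (-19.19)) / 14.726 = 2958.6 BTU/h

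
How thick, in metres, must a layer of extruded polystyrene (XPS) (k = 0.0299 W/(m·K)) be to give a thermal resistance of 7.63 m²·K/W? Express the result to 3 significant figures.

0.228 m

L = R·k = 7.63 × 0.0299 = 0.2281 m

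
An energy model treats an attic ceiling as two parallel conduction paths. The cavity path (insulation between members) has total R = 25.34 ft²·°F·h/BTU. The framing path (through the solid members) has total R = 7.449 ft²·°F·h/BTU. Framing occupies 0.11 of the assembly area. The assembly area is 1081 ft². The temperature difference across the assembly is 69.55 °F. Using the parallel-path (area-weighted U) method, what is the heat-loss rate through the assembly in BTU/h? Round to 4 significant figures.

U_eff = 0.89/25.34 + 0.11/7.449 = 0.035122 + 0.014767 = 0.049889
R_eff = 1/U_eff = 20.044 ft²·°F·h/BTU
Q = 1081 × 69.55 / 20.044 = 3750.9 BTU/h

3751 BTU/h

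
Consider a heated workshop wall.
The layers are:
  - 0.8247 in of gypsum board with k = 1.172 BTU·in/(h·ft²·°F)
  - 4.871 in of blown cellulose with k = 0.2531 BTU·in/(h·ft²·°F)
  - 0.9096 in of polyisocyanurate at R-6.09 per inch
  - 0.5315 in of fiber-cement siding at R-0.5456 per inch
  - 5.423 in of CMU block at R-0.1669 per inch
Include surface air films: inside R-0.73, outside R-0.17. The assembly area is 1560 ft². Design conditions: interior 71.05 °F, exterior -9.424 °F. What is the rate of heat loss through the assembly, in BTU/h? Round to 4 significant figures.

4551 BTU/h

0.8247/1.172 = 0.70367
4.871/0.2531 = 19.245
0.9096 × 6.09 = 5.5395
0.5315 × 0.5456 = 0.28999
5.423 × 0.1669 = 0.9051
R_total = 0.73 + 0.70367 + 19.245 + 5.5395 + 0.28999 + 0.9051 + 0.17 = 27.584 ft²·°F·h/BTU
Q = A·ΔT/R = 1560 × (71.05 − (-9.424)) / 27.584 = 4551.2 BTU/h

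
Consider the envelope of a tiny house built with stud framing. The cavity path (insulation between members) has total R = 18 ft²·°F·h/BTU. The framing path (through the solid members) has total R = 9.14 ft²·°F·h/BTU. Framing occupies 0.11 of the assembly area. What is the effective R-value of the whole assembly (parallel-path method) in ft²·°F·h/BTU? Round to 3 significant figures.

16.3 ft²·°F·h/BTU

U_eff = 0.89/18 + 0.11/9.14 = 0.04944 + 0.01204 = 0.06148
R_eff = 1/U_eff = 16.27 ft²·°F·h/BTU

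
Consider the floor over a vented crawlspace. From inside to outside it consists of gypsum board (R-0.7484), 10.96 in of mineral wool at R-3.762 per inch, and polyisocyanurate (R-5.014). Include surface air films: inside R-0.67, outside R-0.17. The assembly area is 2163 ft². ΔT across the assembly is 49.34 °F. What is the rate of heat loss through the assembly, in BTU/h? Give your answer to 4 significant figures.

2231 BTU/h

10.96 × 3.762 = 41.232
R_total = 0.67 + 0.7484 + 41.232 + 5.014 + 0.17 = 47.834 ft²·°F·h/BTU
Q = A·ΔT/R = 2163 × 49.34 / 47.834 = 2231.1 BTU/h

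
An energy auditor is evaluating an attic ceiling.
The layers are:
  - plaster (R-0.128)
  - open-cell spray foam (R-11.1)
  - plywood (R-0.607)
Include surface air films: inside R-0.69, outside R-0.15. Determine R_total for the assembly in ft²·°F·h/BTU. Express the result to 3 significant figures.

12.7 ft²·°F·h/BTU

R_total = 0.69 + 0.128 + 11.1 + 0.607 + 0.15 = 12.67 ft²·°F·h/BTU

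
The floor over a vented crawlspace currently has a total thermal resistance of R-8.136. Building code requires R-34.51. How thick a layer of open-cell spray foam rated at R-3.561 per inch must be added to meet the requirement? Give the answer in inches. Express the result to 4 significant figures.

ΔR = 34.51 − 8.136 = 26.374 ft²·°F·h/BTU
L = ΔR / (R/in) = 26.374/3.561 = 7.4063 in

7.406 in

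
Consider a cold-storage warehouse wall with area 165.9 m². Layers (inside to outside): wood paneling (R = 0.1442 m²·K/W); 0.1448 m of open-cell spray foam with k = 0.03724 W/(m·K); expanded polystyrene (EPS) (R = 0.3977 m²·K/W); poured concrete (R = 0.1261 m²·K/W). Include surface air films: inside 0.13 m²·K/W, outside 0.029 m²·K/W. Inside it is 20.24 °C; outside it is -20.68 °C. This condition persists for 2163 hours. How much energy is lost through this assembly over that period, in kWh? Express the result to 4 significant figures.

0.1448/0.03724 = 3.8883
R_total = 0.13 + 0.1442 + 3.8883 + 0.3977 + 0.1261 + 0.029 = 4.7153 m²·K/W
Q = 165.9 × (20.24 − (-20.68)) / 4.7153 = 1439.7 W
E = 1439.7 W × 2163 h / 1000 = 3114.1 kWh

3114 kWh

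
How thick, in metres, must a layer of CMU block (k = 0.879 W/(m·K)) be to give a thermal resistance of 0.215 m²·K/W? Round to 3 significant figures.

L = R·k = 0.215 × 0.879 = 0.189 m

0.189 m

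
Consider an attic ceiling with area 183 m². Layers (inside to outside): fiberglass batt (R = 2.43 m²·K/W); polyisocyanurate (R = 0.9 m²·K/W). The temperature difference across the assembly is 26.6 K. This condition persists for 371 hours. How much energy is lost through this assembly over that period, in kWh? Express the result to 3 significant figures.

542 kWh

R_total = 2.43 + 0.9 = 3.33 m²·K/W
Q = 183 × 26.6 / 3.33 = 1462 W
E = 1462 W × 371 h / 1000 = 542.3 kWh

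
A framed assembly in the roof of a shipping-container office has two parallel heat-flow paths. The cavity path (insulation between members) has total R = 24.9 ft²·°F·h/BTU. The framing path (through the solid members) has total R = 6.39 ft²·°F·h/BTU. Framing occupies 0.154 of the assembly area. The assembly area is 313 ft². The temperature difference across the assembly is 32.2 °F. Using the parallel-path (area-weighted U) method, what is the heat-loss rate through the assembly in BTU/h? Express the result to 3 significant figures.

U_eff = 0.846/24.9 + 0.154/6.39 = 0.03398 + 0.0241 = 0.05808
R_eff = 1/U_eff = 17.22 ft²·°F·h/BTU
Q = 313 × 32.2 / 17.22 = 585.3 BTU/h

585 BTU/h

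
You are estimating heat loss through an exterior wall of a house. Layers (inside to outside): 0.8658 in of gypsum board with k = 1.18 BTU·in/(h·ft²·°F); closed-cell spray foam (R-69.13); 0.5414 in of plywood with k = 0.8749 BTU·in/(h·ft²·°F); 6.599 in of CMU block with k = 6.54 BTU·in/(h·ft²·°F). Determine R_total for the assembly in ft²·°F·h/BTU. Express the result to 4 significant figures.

0.8658/1.18 = 0.73373
0.5414/0.8749 = 0.61881
6.599/6.54 = 1.009
R_total = 0.73373 + 69.13 + 0.61881 + 1.009 = 71.492 ft²·°F·h/BTU

71.49 ft²·°F·h/BTU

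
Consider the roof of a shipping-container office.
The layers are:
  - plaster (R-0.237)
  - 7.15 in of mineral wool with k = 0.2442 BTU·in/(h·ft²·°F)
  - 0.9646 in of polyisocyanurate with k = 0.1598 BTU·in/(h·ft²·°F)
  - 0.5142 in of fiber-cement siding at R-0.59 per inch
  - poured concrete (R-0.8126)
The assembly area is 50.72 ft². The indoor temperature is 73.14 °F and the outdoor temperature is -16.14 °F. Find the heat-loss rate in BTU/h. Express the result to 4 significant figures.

7.15/0.2442 = 29.279
0.9646/0.1598 = 6.0363
0.5142 × 0.59 = 0.30338
R_total = 0.237 + 29.279 + 6.0363 + 0.30338 + 0.8126 = 36.669 ft²·°F·h/BTU
Q = A·ΔT/R = 50.72 × (73.14 − (-16.14)) / 36.669 = 123.49 BTU/h

123.5 BTU/h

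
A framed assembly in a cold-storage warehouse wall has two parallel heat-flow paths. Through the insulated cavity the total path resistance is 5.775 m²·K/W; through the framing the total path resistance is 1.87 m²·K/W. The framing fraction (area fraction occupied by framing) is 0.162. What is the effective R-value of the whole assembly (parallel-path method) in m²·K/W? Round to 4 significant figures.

U_eff = 0.838/5.775 + 0.162/1.87 = 0.14511 + 0.086631 = 0.23174
R_eff = 1/U_eff = 4.3152 m²·K/W

4.315 m²·K/W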